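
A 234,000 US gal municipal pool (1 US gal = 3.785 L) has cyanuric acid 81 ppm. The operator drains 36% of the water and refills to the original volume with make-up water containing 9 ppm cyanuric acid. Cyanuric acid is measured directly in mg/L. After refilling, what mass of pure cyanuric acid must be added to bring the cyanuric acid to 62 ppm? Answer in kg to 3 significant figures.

Volume: 234,000 US gal × 3.785 L/gal = 885,690 L.
After draining 36% and refilling: 81 × 0.64 + 9 × 0.36 = 55.08 ppm.
Deficit to target: 62 − 55.08 = 6.92 mg/L.
Mass: 6.92 mg/L × 885,690 L = 6129 g cyanuric acid.

6.13 kg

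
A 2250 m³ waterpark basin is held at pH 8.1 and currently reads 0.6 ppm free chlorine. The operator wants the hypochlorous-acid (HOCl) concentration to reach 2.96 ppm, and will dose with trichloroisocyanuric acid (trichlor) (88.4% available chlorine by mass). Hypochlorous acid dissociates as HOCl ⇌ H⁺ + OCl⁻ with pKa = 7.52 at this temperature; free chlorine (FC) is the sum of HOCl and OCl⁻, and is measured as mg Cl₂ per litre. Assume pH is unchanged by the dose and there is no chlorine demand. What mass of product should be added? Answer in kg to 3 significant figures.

Volume: 2250 m³ = 2,250,000 L.
[OCl⁻]/[HOCl] = 10^(pH − pKa) = 10^(8.1 − 7.52) = 3.802; fraction as HOCl = 1/(1 + 3.802) = 0.2083.
Free chlorine required for 2.96 ppm HOCl: 2.96 / 0.2083 = 14.21 ppm.
FC to add: 14.21 − 0.6 = 13.61 mg/L as Cl₂.
Cl₂ equivalent: 13.61 mg/L × 2,250,000 L = 30,630 g.
Product at 88.4% available Cl: 30,630 / 0.884 = 34,650 g.

34.7 kg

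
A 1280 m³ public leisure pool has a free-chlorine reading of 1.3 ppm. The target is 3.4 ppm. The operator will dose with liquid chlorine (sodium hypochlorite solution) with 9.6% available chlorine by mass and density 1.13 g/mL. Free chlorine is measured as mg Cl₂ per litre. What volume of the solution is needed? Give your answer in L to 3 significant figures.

24.8 L

Volume: 1280 m³ = 1,280,000 L.
Chlorine deficit: 3.4 − 1.3 = 2.1 ppm = 2.1 mg/L as Cl₂.
Cl₂ equivalent needed: 2.1 mg/L × 1,280,000 L = 2,688,000 mg = 2688 g.
Product at 9.6% available chlorine: 2688 / 0.096 = 28,000 g.
Volume at density 1.13 g/mL: 28,000 g ÷ 1.13 g/mL = 24,780 mL.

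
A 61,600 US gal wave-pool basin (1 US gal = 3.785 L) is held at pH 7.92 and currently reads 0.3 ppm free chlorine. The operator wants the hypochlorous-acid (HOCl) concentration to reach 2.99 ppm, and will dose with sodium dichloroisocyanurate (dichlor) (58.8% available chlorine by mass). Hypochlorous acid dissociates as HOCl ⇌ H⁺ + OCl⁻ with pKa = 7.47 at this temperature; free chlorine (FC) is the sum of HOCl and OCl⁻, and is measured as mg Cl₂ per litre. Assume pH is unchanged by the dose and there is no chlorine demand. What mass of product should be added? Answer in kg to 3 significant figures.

Volume: 61,600 US gal × 3.785 L/gal = 233,156 L.
[OCl⁻]/[HOCl] = 10^(pH − pKa) = 10^(7.92 − 7.47) = 2.818; fraction as HOCl = 1/(1 + 2.818) = 0.2619.
Free chlorine required for 2.99 ppm HOCl: 2.99 / 0.2619 = 11.42 ppm.
FC to add: 11.42 − 0.3 = 11.12 mg/L as Cl₂.
Cl₂ equivalent: 11.12 mg/L × 233,156 L = 2592 g.
Product at 58.8% available Cl: 2592 / 0.588 = 4408 g.

4.41 kg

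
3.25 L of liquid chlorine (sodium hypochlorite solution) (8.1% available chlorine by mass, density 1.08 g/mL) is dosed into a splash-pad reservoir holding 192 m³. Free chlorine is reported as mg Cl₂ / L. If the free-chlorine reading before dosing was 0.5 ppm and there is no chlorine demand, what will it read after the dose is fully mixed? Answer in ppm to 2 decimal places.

1.98 ppm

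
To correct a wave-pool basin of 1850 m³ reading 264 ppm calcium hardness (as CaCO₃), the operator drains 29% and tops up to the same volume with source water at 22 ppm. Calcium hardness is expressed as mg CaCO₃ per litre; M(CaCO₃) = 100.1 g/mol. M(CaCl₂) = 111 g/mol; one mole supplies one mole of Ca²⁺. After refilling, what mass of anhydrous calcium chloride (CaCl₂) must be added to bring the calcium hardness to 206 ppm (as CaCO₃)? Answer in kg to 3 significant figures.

Volume: 1850 m³ = 1,850,000 L.
After draining 29% and refilling: 264 × 0.71 + 22 × 0.29 = 193.82 ppm.
Deficit to target: 206 − 193.82 = 12.18 mg/L.
As CaCO₃: 12.18 mg/L × 1,850,000 L = 22,530 g; ÷ 100.1 = 225.1 mol Ca²⁺.
Mass: 225.1 × 111 = 24,990 g.

25.0 kg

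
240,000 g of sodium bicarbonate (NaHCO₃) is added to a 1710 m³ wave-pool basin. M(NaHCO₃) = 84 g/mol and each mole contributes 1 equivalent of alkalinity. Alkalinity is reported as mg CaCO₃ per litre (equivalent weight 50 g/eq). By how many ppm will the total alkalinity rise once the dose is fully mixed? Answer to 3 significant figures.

Volume: 1710 m³ = 1,710,000 L.
Moles of NaHCO₃: 240,000 g ÷ 84 g/mol = 2857 mol → 2857 eq of alkalinity.
As CaCO₃: 2857 eq × 50 g/eq = 142,900 g.
Rise: 142,900 g / 1,710,000 L × 1000 = 83.54 mg/L.

83.5 ppm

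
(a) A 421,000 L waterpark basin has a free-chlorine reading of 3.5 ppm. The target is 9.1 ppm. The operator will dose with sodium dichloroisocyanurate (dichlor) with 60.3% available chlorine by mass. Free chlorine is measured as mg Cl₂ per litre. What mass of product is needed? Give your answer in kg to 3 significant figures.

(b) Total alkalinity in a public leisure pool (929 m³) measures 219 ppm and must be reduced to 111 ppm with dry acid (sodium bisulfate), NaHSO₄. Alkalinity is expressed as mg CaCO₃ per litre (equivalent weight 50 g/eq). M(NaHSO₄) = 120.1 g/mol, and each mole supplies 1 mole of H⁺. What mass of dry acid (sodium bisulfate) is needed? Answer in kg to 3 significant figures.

(a) 3.91 kg; (b) 241 kg

(a) Chlorine deficit: 9.1 − 3.5 = 5.6 ppm = 5.6 mg/L as Cl₂.
(a) Cl₂ equivalent needed: 5.6 mg/L × 421,000 L = 2,358,000 mg = 2358 g.
(a) Product at 60.3% available chlorine: 2358 / 0.603 = 3910 g.

(b) Volume: 929 m³ = 929,000 L.
(b) Alkalinity to neutralize: (219 − 111) = 108 mg/L as CaCO₃ × 929,000 L = 100,300 g as CaCO₃.
(b) Equivalents of H⁺ required: 100,300 ÷ 50 g/eq = 2007 eq = 2007 mol NaHSO₄.
(b) Mass of NaHSO₄: 2007 × 120.1 = 241,000 g.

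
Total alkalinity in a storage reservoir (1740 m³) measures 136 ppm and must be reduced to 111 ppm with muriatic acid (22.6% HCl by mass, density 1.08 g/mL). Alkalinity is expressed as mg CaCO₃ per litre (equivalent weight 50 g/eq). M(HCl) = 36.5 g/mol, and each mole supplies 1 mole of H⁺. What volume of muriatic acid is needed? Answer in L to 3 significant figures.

Volume: 1740 m³ = 1,740,000 L.
Alkalinity to neutralize: (136 − 111) = 25 mg/L as CaCO₃ × 1,740,000 L = 43,500 g as CaCO₃.
Equivalents of H⁺ required: 43,500 ÷ 50 g/eq = 870 eq = 870 mol HCl.
Mass of HCl: 870 × 36.5 = 31,760 g.
Mass of 22.6% solution: 31,760 / 0.226 = 140,500 g.
Volume: 140,500 g ÷ 1.08 g/mL = 130,100 mL.

130 L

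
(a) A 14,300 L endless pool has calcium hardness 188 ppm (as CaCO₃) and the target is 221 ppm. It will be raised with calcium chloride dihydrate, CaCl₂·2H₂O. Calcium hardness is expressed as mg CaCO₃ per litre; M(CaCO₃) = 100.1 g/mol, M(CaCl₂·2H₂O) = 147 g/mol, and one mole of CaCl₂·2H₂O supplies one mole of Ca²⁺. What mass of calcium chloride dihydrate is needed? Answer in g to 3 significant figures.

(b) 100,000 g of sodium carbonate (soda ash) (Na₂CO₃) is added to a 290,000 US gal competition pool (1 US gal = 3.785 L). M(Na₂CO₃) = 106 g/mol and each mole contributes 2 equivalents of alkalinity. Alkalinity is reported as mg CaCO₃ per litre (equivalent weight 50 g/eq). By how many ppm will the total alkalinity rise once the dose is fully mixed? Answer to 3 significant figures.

(a) 693 g; (b) 85.9 ppm

(a) Hardness to add: (221 − 188) = 33 mg/L as CaCO₃ × 14,300 L = 471.9 g as CaCO₃.
(a) Moles of Ca²⁺ (1 mol Ca²⁺ ≡ 1 mol CaCO₃): 471.9 / 100.1 g/mol = 4.714 mol.
(a) Mass of CaCl₂·2H₂O: 4.714 × 147 = 693 g.

(b) Volume: 290,000 US gal × 3.785 L/gal = 1,097,650 L.
(b) Moles of Na₂CO₃: 100,000 g ÷ 106 g/mol = 943.4 mol → 1887 eq of alkalinity.
(b) As CaCO₃: 1887 eq × 50 g/eq = 94,340 g.
(b) Rise: 94,340 g / 1,097,650 L × 1000 = 85.95 mg/L.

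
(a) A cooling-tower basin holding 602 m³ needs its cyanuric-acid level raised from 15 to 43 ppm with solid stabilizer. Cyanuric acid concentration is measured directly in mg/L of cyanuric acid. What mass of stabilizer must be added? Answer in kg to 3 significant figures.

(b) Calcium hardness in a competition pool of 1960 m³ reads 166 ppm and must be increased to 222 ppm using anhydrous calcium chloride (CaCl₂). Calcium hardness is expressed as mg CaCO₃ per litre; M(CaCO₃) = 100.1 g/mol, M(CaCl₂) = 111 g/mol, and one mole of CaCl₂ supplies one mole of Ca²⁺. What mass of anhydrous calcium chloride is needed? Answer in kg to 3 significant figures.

(a) 16.9 kg; (b) 122 kg

(a) Volume: 602 m³ = 602,000 L.
(a) CYA to add: (43 − 15) = 28 mg/L × 602,000 L = 16,860 g cyanuric acid.

(b) Volume: 1960 m³ = 1,960,000 L.
(b) Hardness to add: (222 − 166) = 56 mg/L as CaCO₃ × 1,960,000 L = 109,800 g as CaCO₃.
(b) Moles of Ca²⁺ (1 mol Ca²⁺ ≡ 1 mol CaCO₃): 109,800 / 100.1 g/mol = 1097 mol.
(b) Mass of CaCl₂: 1097 × 111 = 121,700 g.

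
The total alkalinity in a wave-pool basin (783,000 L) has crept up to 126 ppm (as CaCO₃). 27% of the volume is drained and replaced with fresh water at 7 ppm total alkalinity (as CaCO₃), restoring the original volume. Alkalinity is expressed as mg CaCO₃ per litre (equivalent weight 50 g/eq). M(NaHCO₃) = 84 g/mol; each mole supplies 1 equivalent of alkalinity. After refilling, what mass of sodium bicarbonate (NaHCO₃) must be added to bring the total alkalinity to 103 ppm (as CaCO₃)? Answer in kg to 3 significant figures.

12.0 kg

After draining 27% and refilling: 126 × 0.73 + 7 × 0.27 = 93.87 ppm.
Deficit to target: 103 − 93.87 = 9.13 mg/L.
As CaCO₃: 9.13 mg/L × 783,000 L = 7149 g; ÷ 50 g/eq ÷ 1 = 143 mol NaHCO₃.
Mass: 143 × 84 = 12,010 g.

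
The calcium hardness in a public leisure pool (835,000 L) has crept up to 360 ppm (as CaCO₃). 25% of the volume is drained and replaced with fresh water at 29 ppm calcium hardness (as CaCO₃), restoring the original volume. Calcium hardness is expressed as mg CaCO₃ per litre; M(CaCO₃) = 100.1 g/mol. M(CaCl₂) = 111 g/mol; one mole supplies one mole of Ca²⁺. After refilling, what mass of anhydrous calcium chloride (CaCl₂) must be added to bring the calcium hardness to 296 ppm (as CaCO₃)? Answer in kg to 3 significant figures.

17.4 kg

After draining 25% and refilling: 360 × 0.75 + 29 × 0.25 = 277.25 ppm.
Deficit to target: 296 − 277.25 = 18.75 mg/L.
As CaCO₃: 18.75 mg/L × 835,000 L = 15,660 g; ÷ 100.1 = 156.4 mol Ca²⁺.
Mass: 156.4 × 111 = 17,360 g.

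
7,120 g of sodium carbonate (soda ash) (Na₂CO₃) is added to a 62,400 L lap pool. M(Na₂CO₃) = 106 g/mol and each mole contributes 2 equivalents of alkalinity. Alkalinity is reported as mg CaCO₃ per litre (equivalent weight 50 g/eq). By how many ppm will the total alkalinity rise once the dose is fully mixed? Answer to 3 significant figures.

Moles of Na₂CO₃: 7,120 g ÷ 106 g/mol = 67.17 mol → 134.3 eq of alkalinity.
As CaCO₃: 134.3 eq × 50 g/eq = 6717 g.
Rise: 6717 g / 62,400 L × 1000 = 107.6 mg/L.

108 ppm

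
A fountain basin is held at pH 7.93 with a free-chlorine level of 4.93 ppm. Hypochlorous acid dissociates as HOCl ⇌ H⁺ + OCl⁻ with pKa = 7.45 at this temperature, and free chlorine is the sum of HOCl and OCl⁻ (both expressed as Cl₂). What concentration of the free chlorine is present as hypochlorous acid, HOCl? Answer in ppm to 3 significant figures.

1.23 ppm

[OCl⁻]/[HOCl] = 10^(pH − pKa) = 10^(7.93 − 7.45) = 10^0.48 = 3.02.
Fraction as HOCl = 1 / (1 + 3.02) = 0.2488.
HOCl = 0.2488 × 4.93 ppm = 1.226 ppm.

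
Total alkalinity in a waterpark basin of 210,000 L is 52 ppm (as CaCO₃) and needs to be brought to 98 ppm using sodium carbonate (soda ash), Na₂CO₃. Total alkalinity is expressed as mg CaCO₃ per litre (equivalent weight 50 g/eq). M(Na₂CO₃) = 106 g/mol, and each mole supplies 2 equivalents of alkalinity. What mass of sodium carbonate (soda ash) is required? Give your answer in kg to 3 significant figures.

Alkalinity to add: (98 − 52) = 46 mg/L as CaCO₃ × 210,000 L = 9660 g as CaCO₃.
Equivalents: 9660 g ÷ 50 g/eq = 193.2 eq.
Each mole of Na₂CO₃ supplies 2 eq, so 193.2 / 2 = 96.6 mol.
Mass: 96.6 mol × 106 g/mol = 10,240 g.

10.2 kg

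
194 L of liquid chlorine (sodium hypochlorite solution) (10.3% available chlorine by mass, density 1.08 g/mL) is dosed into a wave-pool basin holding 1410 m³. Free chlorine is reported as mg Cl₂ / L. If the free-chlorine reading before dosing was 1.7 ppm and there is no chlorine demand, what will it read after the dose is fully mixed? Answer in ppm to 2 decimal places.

Volume: 1410 m³ = 1,410,000 L.
Mass of solution: 194 L × 1000 mL/L × 1.08 g/mL = 209,500 g.
Available chlorine delivered: 209,500 g × 0.103 = 21,580 g as Cl₂.
Concentration rise: 21,580 g / 1,410,000 L = 15.31 mg/L = 15.31 ppm.
Final FC: 1.7 + 15.31 = 17.01 ppm.

17.01 ppm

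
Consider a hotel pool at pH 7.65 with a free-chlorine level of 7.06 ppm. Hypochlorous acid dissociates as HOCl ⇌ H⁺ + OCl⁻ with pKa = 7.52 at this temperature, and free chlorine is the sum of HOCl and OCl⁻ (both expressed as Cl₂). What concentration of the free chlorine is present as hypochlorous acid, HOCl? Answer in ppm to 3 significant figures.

3.01 ppm

[OCl⁻]/[HOCl] = 10^(pH − pKa) = 10^(7.65 − 7.52) = 10^0.13 = 1.349.
Fraction as HOCl = 1 / (1 + 1.349) = 0.4257.
HOCl = 0.4257 × 7.06 ppm = 3.006 ppm.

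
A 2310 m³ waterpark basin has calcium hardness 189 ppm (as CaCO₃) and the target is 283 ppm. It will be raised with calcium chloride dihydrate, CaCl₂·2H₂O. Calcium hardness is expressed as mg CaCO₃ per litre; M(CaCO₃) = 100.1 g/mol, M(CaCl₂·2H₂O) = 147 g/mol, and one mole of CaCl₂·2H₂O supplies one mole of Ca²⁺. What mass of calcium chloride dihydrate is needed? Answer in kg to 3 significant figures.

Volume: 2310 m³ = 2,310,000 L.
Hardness to add: (283 − 189) = 94 mg/L as CaCO₃ × 2,310,000 L = 217,100 g as CaCO₃.
Moles of Ca²⁺ (1 mol Ca²⁺ ≡ 1 mol CaCO₃): 217,100 / 100.1 g/mol = 2169 mol.
Mass of CaCl₂·2H₂O: 2169 × 147 = 318,900 g.

319 kg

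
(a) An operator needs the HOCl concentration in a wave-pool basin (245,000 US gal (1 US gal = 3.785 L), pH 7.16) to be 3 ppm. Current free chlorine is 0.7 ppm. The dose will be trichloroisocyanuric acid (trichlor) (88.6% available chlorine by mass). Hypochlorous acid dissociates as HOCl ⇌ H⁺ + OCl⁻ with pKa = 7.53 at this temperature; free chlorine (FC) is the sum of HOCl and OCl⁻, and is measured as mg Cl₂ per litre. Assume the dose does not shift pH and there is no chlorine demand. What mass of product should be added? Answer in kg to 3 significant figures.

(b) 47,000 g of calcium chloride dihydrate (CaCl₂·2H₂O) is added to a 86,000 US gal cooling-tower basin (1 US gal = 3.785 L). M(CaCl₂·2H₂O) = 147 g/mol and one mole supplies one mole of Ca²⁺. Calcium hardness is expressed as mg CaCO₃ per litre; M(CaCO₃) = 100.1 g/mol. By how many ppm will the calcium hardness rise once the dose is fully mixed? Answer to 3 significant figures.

(a) Volume: 245,000 US gal × 3.785 L/gal = 927,325 L.
(a) [OCl⁻]/[HOCl] = 10^(pH − pKa) = 10^(7.16 − 7.53) = 0.4266; fraction as HOCl = 1/(1 + 0.4266) = 0.701.
(a) Free chlorine required for 3 ppm HOCl: 3 / 0.701 = 4.28 ppm.
(a) FC to add: 4.28 − 0.7 = 3.58 mg/L as Cl₂.
(a) Cl₂ equivalent: 3.58 mg/L × 927,325 L = 3320 g.
(a) Product at 88.6% available Cl: 3320 / 0.886 = 3747 g.

(b) Volume: 86,000 US gal × 3.785 L/gal = 325,510 L.
(b) Moles of Ca²⁺: 47,000 g ÷ 147 g/mol = 319.7 mol.
(b) As CaCO₃: 319.7 mol × 100.1 g/mol = 32,000 g.
(b) Rise: 32,000 g / 325,510 L × 1000 = 98.32 mg/L.

(a) 3.75 kg; (b) 98.3 ppm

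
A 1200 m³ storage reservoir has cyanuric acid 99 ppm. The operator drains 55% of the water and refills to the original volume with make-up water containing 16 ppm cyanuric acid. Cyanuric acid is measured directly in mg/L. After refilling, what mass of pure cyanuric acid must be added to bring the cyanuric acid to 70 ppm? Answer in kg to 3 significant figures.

Volume: 1200 m³ = 1,200,000 L.
After draining 55% and refilling: 99 × 0.45 + 16 × 0.55 = 53.35 ppm.
Deficit to target: 70 − 53.35 = 16.65 mg/L.
Mass: 16.65 mg/L × 1,200,000 L = 19,980 g cyanuric acid.

20.0 kg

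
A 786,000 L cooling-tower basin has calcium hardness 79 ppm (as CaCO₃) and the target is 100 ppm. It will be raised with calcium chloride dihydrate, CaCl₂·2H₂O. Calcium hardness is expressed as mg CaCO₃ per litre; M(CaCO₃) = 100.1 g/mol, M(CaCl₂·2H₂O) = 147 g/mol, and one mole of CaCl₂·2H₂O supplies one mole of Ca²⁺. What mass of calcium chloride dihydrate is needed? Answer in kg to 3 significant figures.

24.2 kg

Hardness to add: (100 − 79) = 21 mg/L as CaCO₃ × 786,000 L = 16,510 g as CaCO₃.
Moles of Ca²⁺ (1 mol Ca²⁺ ≡ 1 mol CaCO₃): 16,510 / 100.1 g/mol = 164.9 mol.
Mass of CaCl₂·2H₂O: 164.9 × 147 = 24,240 g.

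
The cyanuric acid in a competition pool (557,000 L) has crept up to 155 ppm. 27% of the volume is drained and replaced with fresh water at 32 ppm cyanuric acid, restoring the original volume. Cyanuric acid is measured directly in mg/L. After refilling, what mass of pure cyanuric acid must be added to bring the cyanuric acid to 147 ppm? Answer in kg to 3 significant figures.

After draining 27% and refilling: 155 × 0.73 + 32 × 0.27 = 121.79 ppm.
Deficit to target: 147 − 121.79 = 25.21 mg/L.
Mass: 25.21 mg/L × 557,000 L = 14,040 g cyanuric acid.

14.0 kg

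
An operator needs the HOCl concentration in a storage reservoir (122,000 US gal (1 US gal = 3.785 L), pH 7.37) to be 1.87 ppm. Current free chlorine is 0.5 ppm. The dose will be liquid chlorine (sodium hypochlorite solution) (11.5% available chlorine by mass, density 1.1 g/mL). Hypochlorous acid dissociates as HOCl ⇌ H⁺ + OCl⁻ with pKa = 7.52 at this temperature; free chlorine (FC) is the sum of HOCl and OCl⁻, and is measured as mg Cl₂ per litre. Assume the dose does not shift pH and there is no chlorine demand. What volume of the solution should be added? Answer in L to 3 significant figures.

Volume: 122,000 US gal × 3.785 L/gal = 461,770 L.
[OCl⁻]/[HOCl] = 10^(pH − pKa) = 10^(7.37 − 7.52) = 0.7079; fraction as HOCl = 1/(1 + 0.7079) = 0.5855.
Free chlorine required for 1.87 ppm HOCl: 1.87 / 0.5855 = 3.194 ppm.
FC to add: 3.194 − 0.5 = 2.694 mg/L as Cl₂.
Cl₂ equivalent: 2.694 mg/L × 461,770 L = 1244 g.
Product at 11.5% available Cl: 1244 / 0.115 = 10,820 g.
Volume: 10,820 g ÷ 1.1 g/mL = 9834 mL.

9.83 L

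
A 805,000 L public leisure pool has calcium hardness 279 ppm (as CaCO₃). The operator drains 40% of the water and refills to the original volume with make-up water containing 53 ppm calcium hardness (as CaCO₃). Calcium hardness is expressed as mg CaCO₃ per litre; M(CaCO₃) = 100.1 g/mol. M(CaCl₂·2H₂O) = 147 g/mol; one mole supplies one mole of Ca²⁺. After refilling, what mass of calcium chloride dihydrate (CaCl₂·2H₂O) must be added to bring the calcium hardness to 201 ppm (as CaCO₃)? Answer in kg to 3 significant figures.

14.7 kg

After draining 40% and refilling: 279 × 0.60 + 53 × 0.40 = 188.6 ppm.
Deficit to target: 201 − 188.6 = 12.4 mg/L.
As CaCO₃: 12.4 mg/L × 805,000 L = 9982 g; ÷ 100.1 = 99.72 mol Ca²⁺.
Mass: 99.72 × 147 = 14,660 g.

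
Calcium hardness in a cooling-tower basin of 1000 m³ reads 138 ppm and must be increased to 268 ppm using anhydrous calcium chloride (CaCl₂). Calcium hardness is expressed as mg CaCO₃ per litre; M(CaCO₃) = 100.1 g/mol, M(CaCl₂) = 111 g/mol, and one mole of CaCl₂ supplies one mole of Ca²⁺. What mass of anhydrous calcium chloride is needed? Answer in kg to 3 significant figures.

144 kg

Volume: 1000 m³ = 1,000,000 L.
Hardness to add: (268 − 138) = 130 mg/L as CaCO₃ × 1,000,000 L = 130,000 g as CaCO₃.
Moles of Ca²⁺ (1 mol Ca²⁺ ≡ 1 mol CaCO₃): 130,000 / 100.1 g/mol = 1299 mol.
Mass of CaCl₂: 1299 × 111 = 144,200 g.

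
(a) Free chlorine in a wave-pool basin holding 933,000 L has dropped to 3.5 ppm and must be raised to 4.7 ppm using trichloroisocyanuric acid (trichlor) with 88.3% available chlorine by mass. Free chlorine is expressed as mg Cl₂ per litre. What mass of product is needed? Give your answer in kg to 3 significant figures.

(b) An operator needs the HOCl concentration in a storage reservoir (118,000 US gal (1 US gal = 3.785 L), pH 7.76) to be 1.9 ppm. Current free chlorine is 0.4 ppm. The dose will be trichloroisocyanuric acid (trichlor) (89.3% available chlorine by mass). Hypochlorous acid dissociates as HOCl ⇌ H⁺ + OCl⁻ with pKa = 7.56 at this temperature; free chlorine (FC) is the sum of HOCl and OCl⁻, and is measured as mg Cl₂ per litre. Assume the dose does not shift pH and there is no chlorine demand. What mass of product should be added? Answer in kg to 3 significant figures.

(a) 1.27 kg; (b) 2.26 kg

(a) Chlorine deficit: 4.7 − 3.5 = 1.2 ppm = 1.2 mg/L as Cl₂.
(a) Cl₂ equivalent needed: 1.2 mg/L × 933,000 L = 1,120,000 mg = 1120 g.
(a) Product at 88.3% available chlorine: 1120 / 0.883 = 1268 g.

(b) Volume: 118,000 US gal × 3.785 L/gal = 446,630 L.
(b) [OCl⁻]/[HOCl] = 10^(pH − pKa) = 10^(7.76 − 7.56) = 1.585; fraction as HOCl = 1/(1 + 1.585) = 0.3869.
(b) Free chlorine required for 1.9 ppm HOCl: 1.9 / 0.3869 = 4.911 ppm.
(b) FC to add: 4.911 − 0.4 = 4.511 mg/L as Cl₂.
(b) Cl₂ equivalent: 4.511 mg/L × 446,630 L = 2015 g.
(b) Product at 89.3% available Cl: 2015 / 0.893 = 2256 g.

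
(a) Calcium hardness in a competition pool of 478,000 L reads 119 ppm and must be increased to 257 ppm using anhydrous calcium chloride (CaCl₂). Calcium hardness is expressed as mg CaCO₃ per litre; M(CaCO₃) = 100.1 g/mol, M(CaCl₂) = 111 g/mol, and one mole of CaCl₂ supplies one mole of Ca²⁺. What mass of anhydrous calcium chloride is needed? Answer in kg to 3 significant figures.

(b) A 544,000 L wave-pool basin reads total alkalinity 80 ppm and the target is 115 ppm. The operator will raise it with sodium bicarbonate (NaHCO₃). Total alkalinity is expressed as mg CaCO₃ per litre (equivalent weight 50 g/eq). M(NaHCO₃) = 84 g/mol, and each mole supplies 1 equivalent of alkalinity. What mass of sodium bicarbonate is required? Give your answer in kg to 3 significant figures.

(a) Hardness to add: (257 − 119) = 138 mg/L as CaCO₃ × 478,000 L = 65,960 g as CaCO₃.
(a) Moles of Ca²⁺ (1 mol Ca²⁺ ≡ 1 mol CaCO₃): 65,960 / 100.1 g/mol = 659 mol.
(a) Mass of CaCl₂: 659 × 111 = 73,150 g.

(b) Alkalinity to add: (115 − 80) = 35 mg/L as CaCO₃ × 544,000 L = 19,040 g as CaCO₃.
(b) Equivalents: 19,040 g ÷ 50 g/eq = 380.8 eq.
(b) NaHCO₃ supplies 1 eq per mole → 380.8 mol.
(b) Mass: 380.8 mol × 84 g/mol = 31,990 g.

(a) 73.1 kg; (b) 32.0 kg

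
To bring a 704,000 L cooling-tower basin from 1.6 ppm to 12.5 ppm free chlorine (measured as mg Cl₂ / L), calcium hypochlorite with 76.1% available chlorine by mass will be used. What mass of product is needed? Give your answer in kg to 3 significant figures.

Chlorine deficit: 12.5 − 1.6 = 10.9 ppm = 10.9 mg/L as Cl₂.
Cl₂ equivalent needed: 10.9 mg/L × 704,000 L = 7,674,000 mg = 7674 g.
Product at 76.1% available chlorine: 7674 / 0.761 = 10,080 g.

10.1 kg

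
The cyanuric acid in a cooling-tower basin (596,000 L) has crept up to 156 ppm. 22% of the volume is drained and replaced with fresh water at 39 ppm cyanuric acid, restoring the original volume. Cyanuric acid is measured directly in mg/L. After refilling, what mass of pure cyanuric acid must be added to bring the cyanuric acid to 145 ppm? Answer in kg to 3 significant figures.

8.79 kg

After draining 22% and refilling: 156 × 0.78 + 39 × 0.22 = 130.26 ppm.
Deficit to target: 145 − 130.26 = 14.74 mg/L.
Mass: 14.74 mg/L × 596,000 L = 8785 g cyanuric acid.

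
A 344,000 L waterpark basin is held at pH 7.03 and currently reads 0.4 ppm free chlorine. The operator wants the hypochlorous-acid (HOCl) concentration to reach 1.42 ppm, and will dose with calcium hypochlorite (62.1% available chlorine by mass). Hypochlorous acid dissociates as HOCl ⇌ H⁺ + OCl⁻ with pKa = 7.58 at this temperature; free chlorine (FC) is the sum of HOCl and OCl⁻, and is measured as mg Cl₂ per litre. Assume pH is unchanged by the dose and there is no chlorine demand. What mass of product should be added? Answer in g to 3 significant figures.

787 g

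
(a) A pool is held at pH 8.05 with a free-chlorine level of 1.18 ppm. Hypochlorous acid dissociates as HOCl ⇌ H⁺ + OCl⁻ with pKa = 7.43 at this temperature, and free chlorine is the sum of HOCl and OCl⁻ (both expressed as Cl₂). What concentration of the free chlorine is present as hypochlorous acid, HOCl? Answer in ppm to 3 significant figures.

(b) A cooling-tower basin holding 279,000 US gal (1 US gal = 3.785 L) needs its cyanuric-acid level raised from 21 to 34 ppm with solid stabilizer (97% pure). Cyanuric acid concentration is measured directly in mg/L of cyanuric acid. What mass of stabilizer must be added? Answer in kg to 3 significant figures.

(a) [OCl⁻]/[HOCl] = 10^(pH − pKa) = 10^(8.05 − 7.43) = 10^0.62 = 4.169.
(a) Fraction as HOCl = 1 / (1 + 4.169) = 0.1935.
(a) HOCl = 0.1935 × 1.18 ppm = 0.2283 ppm.

(b) Volume: 279,000 US gal × 3.785 L/gal = 1,056,015 L.
(b) CYA to add: (34 − 21) = 13 mg/L × 1,056,015 L = 13,730 g cyanuric acid.
(b) At 97% purity: 13,730 / 0.97 = 14,150 g product.

(a) 0.228 ppm; (b) 14.2 kg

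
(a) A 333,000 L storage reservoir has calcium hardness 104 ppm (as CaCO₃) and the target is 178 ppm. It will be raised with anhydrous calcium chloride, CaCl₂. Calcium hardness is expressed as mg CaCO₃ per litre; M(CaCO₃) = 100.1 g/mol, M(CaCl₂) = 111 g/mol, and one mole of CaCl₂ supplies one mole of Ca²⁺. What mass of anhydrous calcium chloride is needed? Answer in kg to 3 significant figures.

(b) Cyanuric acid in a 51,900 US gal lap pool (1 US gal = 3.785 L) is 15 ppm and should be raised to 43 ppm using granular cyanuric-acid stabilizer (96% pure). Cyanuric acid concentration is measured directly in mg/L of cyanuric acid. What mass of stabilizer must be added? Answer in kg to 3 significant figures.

(a) Hardness to add: (178 − 104) = 74 mg/L as CaCO₃ × 333,000 L = 24,640 g as CaCO₃.
(a) Moles of Ca²⁺ (1 mol Ca²⁺ ≡ 1 mol CaCO₃): 24,640 / 100.1 g/mol = 246.2 mol.
(a) Mass of CaCl₂: 246.2 × 111 = 27,330 g.

(b) Volume: 51,900 US gal × 3.785 L/gal = 196,442 L.
(b) CYA to add: (43 − 15) = 28 mg/L × 196,442 L = 5500 g cyanuric acid.
(b) At 96% purity: 5500 / 0.96 = 5730 g product.

(a) 27.3 kg; (b) 5.73 kg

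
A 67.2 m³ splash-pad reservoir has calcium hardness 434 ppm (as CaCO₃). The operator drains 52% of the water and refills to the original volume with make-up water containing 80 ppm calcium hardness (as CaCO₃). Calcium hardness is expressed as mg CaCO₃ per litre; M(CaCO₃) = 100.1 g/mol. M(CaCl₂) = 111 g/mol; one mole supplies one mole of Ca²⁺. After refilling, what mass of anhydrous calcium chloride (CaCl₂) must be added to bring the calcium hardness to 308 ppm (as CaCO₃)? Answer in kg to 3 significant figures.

4.33 kg

Volume: 67.2 m³ = 67,200 L.
After draining 52% and refilling: 434 × 0.48 + 80 × 0.52 = 249.92 ppm.
Deficit to target: 308 − 249.92 = 58.08 mg/L.
As CaCO₃: 58.08 mg/L × 67,200 L = 3903 g; ÷ 100.1 = 38.99 mol Ca²⁺.
Mass: 38.99 × 111 = 4328 g.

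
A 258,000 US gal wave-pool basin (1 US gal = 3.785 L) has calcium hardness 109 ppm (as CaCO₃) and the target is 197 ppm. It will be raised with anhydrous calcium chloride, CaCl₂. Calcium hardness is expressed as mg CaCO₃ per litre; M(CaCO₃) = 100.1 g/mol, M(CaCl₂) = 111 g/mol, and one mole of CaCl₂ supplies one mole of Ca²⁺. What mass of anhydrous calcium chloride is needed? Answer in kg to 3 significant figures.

Volume: 258,000 US gal × 3.785 L/gal = 976,530 L.
Hardness to add: (197 − 109) = 88 mg/L as CaCO₃ × 976,530 L = 85,930 g as CaCO₃.
Moles of Ca²⁺ (1 mol Ca²⁺ ≡ 1 mol CaCO₃): 85,930 / 100.1 g/mol = 858.5 mol.
Mass of CaCl₂: 858.5 × 111 = 95,290 g.

95.3 kg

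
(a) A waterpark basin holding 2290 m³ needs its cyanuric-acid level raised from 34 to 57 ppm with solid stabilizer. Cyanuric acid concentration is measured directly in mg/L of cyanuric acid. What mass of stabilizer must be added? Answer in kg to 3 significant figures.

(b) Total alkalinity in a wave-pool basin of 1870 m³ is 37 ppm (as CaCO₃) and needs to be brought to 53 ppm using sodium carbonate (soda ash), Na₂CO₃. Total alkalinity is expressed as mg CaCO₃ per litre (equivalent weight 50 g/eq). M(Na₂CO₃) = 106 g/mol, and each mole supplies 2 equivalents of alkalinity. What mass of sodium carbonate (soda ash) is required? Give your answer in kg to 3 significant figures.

(a) Volume: 2290 m³ = 2,290,000 L.
(a) CYA to add: (57 − 34) = 23 mg/L × 2,290,000 L = 52,670 g cyanuric acid.

(b) Volume: 1870 m³ = 1,870,000 L.
(b) Alkalinity to add: (53 − 37) = 16 mg/L as CaCO₃ × 1,870,000 L = 29,920 g as CaCO₃.
(b) Equivalents: 29,920 g ÷ 50 g/eq = 598.4 eq.
(b) Each mole of Na₂CO₃ supplies 2 eq, so 598.4 / 2 = 299.2 mol.
(b) Mass: 299.2 mol × 106 g/mol = 31,720 g.

(a) 52.7 kg; (b) 31.7 kg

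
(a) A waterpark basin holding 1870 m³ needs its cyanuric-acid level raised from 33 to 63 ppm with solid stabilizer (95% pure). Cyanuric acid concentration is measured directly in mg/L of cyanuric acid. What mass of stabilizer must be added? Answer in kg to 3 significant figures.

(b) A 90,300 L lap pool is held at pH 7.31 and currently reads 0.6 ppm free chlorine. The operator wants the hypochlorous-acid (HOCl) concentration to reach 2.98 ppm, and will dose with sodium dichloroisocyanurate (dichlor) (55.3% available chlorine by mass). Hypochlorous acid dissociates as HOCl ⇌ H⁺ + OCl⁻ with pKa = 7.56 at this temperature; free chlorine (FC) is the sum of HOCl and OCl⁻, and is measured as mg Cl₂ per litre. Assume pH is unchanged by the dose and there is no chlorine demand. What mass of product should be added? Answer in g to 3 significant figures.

(a) 59.1 kg; (b) 662 g

(a) Volume: 1870 m³ = 1,870,000 L.
(a) CYA to add: (63 − 33) = 30 mg/L × 1,870,000 L = 56,100 g cyanuric acid.
(a) At 95% purity: 56,100 / 0.95 = 59,050 g product.

(b) [OCl⁻]/[HOCl] = 10^(pH − pKa) = 10^(7.31 − 7.56) = 0.5623; fraction as HOCl = 1/(1 + 0.5623) = 0.6401.
(b) Free chlorine required for 2.98 ppm HOCl: 2.98 / 0.6401 = 4.656 ppm.
(b) FC to add: 4.656 − 0.6 = 4.056 mg/L as Cl₂.
(b) Cl₂ equivalent: 4.056 mg/L × 90,300 L = 366.2 g.
(b) Product at 55.3% available Cl: 366.2 / 0.553 = 662.3 g.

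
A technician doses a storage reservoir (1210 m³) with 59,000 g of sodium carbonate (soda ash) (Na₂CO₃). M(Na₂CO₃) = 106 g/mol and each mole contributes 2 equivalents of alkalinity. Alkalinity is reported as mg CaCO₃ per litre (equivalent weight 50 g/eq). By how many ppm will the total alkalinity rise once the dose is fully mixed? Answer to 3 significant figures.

Volume: 1210 m³ = 1,210,000 L.
Moles of Na₂CO₃: 59,000 g ÷ 106 g/mol = 556.6 mol → 1113 eq of alkalinity.
As CaCO₃: 1113 eq × 50 g/eq = 55,660 g.
Rise: 55,660 g / 1,210,000 L × 1000 = 46 mg/L.

46.0 ppm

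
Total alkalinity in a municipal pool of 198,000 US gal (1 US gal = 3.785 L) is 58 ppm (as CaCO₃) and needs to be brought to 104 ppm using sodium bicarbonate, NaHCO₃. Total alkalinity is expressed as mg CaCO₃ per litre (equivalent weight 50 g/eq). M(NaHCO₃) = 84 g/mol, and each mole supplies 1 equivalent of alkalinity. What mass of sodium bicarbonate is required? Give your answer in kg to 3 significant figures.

57.9 kg

Volume: 198,000 US gal × 3.785 L/gal = 749,430 L.
Alkalinity to add: (104 − 58) = 46 mg/L as CaCO₃ × 749,430 L = 34,470 g as CaCO₃.
Equivalents: 34,470 g ÷ 50 g/eq = 689.5 eq.
NaHCO₃ supplies 1 eq per mole → 689.5 mol.
Mass: 689.5 mol × 84 g/mol = 57,920 g.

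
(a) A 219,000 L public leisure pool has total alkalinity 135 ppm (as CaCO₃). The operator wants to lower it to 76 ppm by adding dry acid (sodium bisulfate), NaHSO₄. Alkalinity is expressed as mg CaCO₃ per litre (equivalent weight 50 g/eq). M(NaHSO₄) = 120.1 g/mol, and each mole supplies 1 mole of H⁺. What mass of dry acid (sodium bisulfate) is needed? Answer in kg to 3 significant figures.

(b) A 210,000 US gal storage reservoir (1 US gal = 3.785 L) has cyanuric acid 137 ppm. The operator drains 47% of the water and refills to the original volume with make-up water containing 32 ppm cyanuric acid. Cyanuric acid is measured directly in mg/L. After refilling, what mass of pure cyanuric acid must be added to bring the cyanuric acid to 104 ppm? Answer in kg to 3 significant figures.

(a) Alkalinity to neutralize: (135 − 76) = 59 mg/L as CaCO₃ × 219,000 L = 12,920 g as CaCO₃.
(a) Equivalents of H⁺ required: 12,920 ÷ 50 g/eq = 258.4 eq = 258.4 mol NaHSO₄.
(a) Mass of NaHSO₄: 258.4 × 120.1 = 31,040 g.

(b) Volume: 210,000 US gal × 3.785 L/gal = 794,850 L.
(b) After draining 47% and refilling: 137 × 0.53 + 32 × 0.47 = 87.65 ppm.
(b) Deficit to target: 104 − 87.65 = 16.35 mg/L.
(b) Mass: 16.35 mg/L × 794,850 L = 13,000 g cyanuric acid.

(a) 31.0 kg; (b) 13.0 kg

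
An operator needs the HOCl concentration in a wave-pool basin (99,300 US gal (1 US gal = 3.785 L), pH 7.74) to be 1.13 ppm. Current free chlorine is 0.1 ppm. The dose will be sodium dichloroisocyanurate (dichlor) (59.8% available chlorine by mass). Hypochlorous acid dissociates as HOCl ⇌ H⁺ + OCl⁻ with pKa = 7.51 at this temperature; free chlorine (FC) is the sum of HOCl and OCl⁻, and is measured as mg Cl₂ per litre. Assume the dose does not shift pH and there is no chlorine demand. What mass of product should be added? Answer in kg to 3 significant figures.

1.85 kg

Volume: 99,300 US gal × 3.785 L/gal = 375,850 L.
[OCl⁻]/[HOCl] = 10^(pH − pKa) = 10^(7.74 − 7.51) = 1.698; fraction as HOCl = 1/(1 + 1.698) = 0.3706.
Free chlorine required for 1.13 ppm HOCl: 1.13 / 0.3706 = 3.049 ppm.
FC to add: 3.049 − 0.1 = 2.949 mg/L as Cl₂.
Cl₂ equivalent: 2.949 mg/L × 375,850 L = 1108 g.
Product at 59.8% available Cl: 1108 / 0.598 = 1853 g.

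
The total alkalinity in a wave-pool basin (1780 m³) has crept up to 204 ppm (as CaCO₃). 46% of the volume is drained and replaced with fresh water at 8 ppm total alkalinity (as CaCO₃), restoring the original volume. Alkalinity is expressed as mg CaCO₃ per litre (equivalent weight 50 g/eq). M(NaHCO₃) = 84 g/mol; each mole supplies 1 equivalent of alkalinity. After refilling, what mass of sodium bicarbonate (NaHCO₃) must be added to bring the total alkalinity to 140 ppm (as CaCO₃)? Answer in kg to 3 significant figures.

Volume: 1780 m³ = 1,780,000 L.
After draining 46% and refilling: 204 × 0.54 + 8 × 0.46 = 113.84 ppm.
Deficit to target: 140 − 113.84 = 26.16 mg/L.
As CaCO₃: 26.16 mg/L × 1,780,000 L = 46,560 g; ÷ 50 g/eq ÷ 1 = 931.3 mol NaHCO₃.
Mass: 931.3 × 84 = 78,230 g.

78.2 kg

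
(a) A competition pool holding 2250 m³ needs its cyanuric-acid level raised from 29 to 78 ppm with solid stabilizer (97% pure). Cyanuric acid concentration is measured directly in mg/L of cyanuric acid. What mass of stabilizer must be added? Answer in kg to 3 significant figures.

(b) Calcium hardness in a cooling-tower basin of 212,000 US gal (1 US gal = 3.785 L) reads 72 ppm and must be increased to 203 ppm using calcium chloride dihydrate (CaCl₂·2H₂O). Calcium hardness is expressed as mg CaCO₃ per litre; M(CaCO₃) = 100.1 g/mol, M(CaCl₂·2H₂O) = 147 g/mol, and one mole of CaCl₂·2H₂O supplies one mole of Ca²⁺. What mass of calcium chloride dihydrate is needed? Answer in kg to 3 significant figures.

(a) Volume: 2250 m³ = 2,250,000 L.
(a) CYA to add: (78 − 29) = 49 mg/L × 2,250,000 L = 110,200 g cyanuric acid.
(a) At 97% purity: 110,200 / 0.97 = 113,700 g product.

(b) Volume: 212,000 US gal × 3.785 L/gal = 802,420 L.
(b) Hardness to add: (203 − 72) = 131 mg/L as CaCO₃ × 802,420 L = 105,100 g as CaCO₃.
(b) Moles of Ca²⁺ (1 mol Ca²⁺ ≡ 1 mol CaCO₃): 105,100 / 100.1 g/mol = 1050 mol.
(b) Mass of CaCl₂·2H₂O: 1050 × 147 = 154,400 g.

(a) 114 kg; (b) 154 kg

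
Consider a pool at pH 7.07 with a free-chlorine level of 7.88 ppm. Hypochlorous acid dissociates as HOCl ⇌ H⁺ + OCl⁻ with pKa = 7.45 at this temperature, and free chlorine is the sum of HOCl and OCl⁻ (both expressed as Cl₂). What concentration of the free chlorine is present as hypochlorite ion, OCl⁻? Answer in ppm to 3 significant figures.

2.32 ppm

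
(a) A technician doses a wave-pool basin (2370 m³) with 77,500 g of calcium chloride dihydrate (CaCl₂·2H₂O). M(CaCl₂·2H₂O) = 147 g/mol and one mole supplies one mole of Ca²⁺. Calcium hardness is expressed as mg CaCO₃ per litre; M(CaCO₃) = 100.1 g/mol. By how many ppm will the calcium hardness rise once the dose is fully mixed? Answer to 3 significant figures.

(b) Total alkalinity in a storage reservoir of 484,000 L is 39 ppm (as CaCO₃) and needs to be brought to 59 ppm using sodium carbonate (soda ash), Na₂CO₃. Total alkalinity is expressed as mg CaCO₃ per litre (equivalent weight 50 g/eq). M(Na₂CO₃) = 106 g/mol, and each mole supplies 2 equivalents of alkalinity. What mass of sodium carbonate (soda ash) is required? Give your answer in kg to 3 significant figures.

(a) Volume: 2370 m³ = 2,370,000 L.
(a) Moles of Ca²⁺: 77,500 g ÷ 147 g/mol = 527.2 mol.
(a) As CaCO₃: 527.2 mol × 100.1 g/mol = 52,770 g.
(a) Rise: 52,770 g / 2,370,000 L × 1000 = 22.27 mg/L.

(b) Alkalinity to add: (59 − 39) = 20 mg/L as CaCO₃ × 484,000 L = 9680 g as CaCO₃.
(b) Equivalents: 9680 g ÷ 50 g/eq = 193.6 eq.
(b) Each mole of Na₂CO₃ supplies 2 eq, so 193.6 / 2 = 96.8 mol.
(b) Mass: 96.8 mol × 106 g/mol = 10,260 g.

(a) 22.3 ppm; (b) 10.3 kg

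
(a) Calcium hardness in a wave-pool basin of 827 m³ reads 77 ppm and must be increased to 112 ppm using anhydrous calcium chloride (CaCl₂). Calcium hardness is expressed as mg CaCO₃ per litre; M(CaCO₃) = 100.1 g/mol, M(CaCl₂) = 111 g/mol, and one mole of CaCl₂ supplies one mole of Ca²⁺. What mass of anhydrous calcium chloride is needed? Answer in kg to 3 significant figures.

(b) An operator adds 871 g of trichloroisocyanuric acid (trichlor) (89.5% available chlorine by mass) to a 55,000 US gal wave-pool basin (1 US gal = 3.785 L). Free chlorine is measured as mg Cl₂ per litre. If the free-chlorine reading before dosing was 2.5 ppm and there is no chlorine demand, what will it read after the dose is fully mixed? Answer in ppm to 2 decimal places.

(a) 32.1 kg; (b) 6.24 ppm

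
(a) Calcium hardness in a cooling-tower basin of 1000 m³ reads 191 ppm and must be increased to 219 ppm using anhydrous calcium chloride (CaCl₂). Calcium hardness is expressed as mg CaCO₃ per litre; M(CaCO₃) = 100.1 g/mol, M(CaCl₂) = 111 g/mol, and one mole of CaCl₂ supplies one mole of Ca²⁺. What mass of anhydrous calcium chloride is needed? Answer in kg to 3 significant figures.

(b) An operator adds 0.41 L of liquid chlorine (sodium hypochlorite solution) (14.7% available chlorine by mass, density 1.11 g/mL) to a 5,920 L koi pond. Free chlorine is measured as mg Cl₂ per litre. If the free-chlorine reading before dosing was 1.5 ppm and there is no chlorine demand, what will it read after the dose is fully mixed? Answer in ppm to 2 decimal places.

(a) Volume: 1000 m³ = 1,000,000 L.
(a) Hardness to add: (219 − 191) = 28 mg/L as CaCO₃ × 1,000,000 L = 28,000 g as CaCO₃.
(a) Moles of Ca²⁺ (1 mol Ca²⁺ ≡ 1 mol CaCO₃): 28,000 / 100.1 g/mol = 279.7 mol.
(a) Mass of CaCl₂: 279.7 × 111 = 31,050 g.

(b) Mass of solution: 0.41 L × 1000 mL/L × 1.11 g/mL = 455.1 g.
(b) Available chlorine delivered: 455.1 g × 0.147 = 66.9 g as Cl₂.
(b) Concentration rise: 66.9 g / 5,920 L = 11.3 mg/L = 11.30 ppm.
(b) Final FC: 1.5 + 11.30 = 12.80 ppm.

(a) 31.0 kg; (b) 12.80 ppm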